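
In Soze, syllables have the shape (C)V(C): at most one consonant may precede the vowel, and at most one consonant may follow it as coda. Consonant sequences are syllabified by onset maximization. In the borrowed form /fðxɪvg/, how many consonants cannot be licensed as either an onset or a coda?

3

The consonants /f/, /ð/, /g/ cannot be parsed into a legal (C)V(C) syllable (at most one coda consonant is licensed; onsets are limited to one consonant).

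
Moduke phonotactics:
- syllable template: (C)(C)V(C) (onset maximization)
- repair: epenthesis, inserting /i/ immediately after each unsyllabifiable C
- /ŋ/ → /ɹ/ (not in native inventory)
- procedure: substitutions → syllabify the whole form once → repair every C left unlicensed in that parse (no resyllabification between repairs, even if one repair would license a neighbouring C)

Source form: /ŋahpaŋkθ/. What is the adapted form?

Substitution: /ŋ/ → /ɹ/, giving /ɹahpaɹkθ/.
The consonants /k/, /θ/ cannot be parsed into a legal (C)(C)V(C) syllable (at most one coda consonant is licensed; onsets may contain at most 2 consonants).
Inserting the epenthetic vowel yields /k/ → /ki/, /θ/ → /θi/.

ɹahpaɹkiθi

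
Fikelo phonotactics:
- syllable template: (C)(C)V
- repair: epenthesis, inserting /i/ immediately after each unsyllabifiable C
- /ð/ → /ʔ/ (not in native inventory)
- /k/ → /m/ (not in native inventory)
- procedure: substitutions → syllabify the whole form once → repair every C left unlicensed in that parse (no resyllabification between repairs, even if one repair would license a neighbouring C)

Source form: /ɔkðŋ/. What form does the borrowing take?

ɔmiʔiŋi

Substitution: /k/ → /m/, /ð/ → /ʔ/, giving /ɔmʔŋ/.
Under (C)(C)V, the unsyllabifiable consonants are /m/, /ʔ/, /ŋ/ (no codas are permitted; onsets may contain at most 2 consonants).
Inserting the epenthetic vowel yields /m/ → /mi/, /ʔ/ → /ʔi/, /ŋ/ → /ŋi/.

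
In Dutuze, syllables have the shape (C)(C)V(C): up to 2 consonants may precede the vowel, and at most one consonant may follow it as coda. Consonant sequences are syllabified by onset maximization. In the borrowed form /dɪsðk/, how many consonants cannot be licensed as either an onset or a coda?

2

Syllabifying with onset maximization leaves /ð/, /k/ stranded (at most one coda consonant is licensed; onsets may contain at most 2 consonants).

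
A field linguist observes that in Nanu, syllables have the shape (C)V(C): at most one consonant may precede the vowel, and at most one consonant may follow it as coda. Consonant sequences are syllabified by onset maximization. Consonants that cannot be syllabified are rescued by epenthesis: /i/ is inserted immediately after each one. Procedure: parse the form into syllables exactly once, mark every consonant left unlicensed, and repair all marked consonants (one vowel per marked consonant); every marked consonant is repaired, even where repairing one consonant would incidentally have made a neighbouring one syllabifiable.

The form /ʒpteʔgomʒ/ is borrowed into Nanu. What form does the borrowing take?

ʒipiteʔgomʒi

Syllabifying with onset maximization leaves /ʒ/, /p/, /ʒ/ stranded (at most one coda consonant is licensed; onsets are limited to one consonant).
Inserting the epenthetic vowel yields /ʒ/ → /ʒi/, /p/ → /pi/, /ʒ/ → /ʒi/.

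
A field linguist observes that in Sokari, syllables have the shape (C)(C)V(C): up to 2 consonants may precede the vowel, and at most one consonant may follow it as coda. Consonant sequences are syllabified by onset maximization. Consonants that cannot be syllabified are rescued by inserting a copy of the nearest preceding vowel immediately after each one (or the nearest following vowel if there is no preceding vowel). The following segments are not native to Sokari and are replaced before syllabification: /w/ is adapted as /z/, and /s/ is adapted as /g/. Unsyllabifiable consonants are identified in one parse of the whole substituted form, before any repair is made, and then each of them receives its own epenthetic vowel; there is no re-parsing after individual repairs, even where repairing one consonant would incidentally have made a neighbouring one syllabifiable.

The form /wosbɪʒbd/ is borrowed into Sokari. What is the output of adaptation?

zogbɪʒbɪdɪ

Substitution: /w/ → /z/, /s/ → /g/, giving /zogbɪʒbd/.
Under (C)(C)V(C), the unsyllabifiable consonants are /b/, /d/ (at most one coda consonant is licensed; onsets may contain at most 2 consonants).
Each unlicensed consonant becomes the onset of a new syllable: /b/ → /bɪ/, /d/ → /dɪ/.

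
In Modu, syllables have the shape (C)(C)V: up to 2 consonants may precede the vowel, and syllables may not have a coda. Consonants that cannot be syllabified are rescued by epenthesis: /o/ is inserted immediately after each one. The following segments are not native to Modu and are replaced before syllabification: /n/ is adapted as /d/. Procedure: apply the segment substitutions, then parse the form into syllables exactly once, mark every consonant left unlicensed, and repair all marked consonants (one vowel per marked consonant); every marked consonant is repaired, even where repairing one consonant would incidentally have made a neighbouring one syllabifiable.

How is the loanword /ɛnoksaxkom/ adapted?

ɛdoksaxkomo

Substitution: /n/ → /d/, giving /ɛdoksaxkom/.
Under (C)(C)V, the unsyllabifiable consonants are /m/ (no codas are permitted; onsets may contain at most 2 consonants).
Epenthesis after each stranded consonant: /m/ → /mo/.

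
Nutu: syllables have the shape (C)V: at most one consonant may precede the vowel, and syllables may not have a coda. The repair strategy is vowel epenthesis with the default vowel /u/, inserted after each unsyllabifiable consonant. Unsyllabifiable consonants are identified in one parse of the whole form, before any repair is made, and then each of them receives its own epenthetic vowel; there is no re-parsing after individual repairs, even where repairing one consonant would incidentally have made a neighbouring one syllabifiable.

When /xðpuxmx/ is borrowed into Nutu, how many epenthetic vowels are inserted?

5

The unsyllabifiable consonants are /x/, /ð/, /x/, /m/, /x/; each receives one epenthetic vowel.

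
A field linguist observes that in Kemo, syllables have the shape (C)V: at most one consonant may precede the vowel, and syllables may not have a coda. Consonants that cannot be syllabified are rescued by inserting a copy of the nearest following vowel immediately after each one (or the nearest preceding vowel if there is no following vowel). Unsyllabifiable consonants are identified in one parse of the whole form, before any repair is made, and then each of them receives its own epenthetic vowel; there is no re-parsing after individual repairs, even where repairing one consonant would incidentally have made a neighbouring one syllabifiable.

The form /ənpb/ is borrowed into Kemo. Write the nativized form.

ənəpəbə

Under (C)V, the unsyllabifiable consonants are /n/, /p/, /b/ (no codas are permitted; onsets are limited to one consonant).
Each unlicensed consonant becomes the onset of a new syllable: /n/ → /nə/, /p/ → /pə/, /b/ → /bə/.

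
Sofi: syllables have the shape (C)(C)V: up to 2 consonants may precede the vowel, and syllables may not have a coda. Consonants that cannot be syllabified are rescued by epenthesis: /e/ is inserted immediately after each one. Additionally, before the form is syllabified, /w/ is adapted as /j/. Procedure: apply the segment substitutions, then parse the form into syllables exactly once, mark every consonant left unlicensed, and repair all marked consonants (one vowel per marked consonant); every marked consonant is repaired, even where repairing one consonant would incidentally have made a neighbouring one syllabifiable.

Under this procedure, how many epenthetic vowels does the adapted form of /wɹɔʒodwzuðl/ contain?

3

After substitution the input is /jɹɔʒodjzuðl/.
The unsyllabifiable consonants are /d/, /ð/, /l/; each receives one epenthetic vowel.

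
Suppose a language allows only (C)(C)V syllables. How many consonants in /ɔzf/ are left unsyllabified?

2

Syllabifying with onset maximization leaves /z/, /f/ stranded (no codas are permitted; onsets may contain at most 2 consonants).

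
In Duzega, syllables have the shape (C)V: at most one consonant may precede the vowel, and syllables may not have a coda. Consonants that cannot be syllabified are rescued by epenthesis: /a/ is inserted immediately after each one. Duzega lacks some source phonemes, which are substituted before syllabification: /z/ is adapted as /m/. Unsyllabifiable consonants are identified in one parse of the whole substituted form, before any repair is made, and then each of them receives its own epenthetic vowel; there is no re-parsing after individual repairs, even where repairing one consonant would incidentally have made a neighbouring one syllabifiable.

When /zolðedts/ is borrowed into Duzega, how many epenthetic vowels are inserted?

4

After substitution the input is /molðedts/.
The unsyllabifiable consonants are /l/, /d/, /t/, /s/; each receives one epenthetic vowel.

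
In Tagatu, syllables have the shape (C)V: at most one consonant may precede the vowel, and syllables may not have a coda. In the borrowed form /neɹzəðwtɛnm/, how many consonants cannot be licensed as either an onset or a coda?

5

Under (C)V, the unsyllabifiable consonants are /ɹ/, /ð/, /w/, /n/, /m/ (no codas are permitted; onsets are limited to one consonant).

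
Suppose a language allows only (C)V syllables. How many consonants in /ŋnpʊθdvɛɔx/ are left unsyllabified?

Under (C)V, the unsyllabifiable consonants are /ŋ/, /n/, /θ/, /d/, /x/ (no codas are permitted; onsets are limited to one consonant).

5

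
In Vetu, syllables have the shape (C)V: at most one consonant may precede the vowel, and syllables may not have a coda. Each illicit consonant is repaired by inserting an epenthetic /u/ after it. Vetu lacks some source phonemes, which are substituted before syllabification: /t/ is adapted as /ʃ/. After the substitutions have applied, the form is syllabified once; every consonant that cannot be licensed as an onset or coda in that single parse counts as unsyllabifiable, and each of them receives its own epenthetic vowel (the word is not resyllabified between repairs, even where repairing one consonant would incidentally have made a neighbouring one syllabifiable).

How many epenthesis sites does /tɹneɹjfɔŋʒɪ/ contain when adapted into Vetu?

5

After substitution the input is /ʃɹneɹjfɔŋʒɪ/.
The unsyllabifiable consonants are /ʃ/, /ɹ/, /ɹ/, /j/, /ŋ/; each receives one epenthetic vowel.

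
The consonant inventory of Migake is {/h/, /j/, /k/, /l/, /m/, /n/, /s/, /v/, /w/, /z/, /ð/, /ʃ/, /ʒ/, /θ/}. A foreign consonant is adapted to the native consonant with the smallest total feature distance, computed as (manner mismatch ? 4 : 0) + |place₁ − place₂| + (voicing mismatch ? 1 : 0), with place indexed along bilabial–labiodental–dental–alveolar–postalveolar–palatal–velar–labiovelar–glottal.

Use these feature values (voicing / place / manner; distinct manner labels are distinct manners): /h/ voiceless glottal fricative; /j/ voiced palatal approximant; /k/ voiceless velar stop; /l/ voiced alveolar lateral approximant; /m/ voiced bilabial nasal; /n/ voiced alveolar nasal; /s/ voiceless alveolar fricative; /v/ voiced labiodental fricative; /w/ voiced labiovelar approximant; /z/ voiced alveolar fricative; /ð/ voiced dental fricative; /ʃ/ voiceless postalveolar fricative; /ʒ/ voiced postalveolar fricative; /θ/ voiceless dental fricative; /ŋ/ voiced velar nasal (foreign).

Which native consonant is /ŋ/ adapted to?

n

/n/ is closest: same manner (nasal), place distance 3 (velar→alveolar), same voicing; total 3. Next closest is /j/ at distance 5.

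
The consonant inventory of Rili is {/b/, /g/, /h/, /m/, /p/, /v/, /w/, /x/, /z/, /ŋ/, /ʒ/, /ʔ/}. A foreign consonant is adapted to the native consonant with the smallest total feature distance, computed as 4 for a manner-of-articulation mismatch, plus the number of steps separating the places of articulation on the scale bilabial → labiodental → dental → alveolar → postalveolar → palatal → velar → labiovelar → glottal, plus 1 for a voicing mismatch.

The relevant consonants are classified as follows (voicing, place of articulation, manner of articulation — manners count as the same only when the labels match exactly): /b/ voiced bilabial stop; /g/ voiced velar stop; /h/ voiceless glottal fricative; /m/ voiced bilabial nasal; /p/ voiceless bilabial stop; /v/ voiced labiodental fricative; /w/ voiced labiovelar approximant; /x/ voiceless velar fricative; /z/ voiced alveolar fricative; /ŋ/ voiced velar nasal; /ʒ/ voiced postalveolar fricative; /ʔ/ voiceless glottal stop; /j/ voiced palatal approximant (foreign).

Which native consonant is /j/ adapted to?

/w/ is closest: same manner (approximant), place distance 2 (palatal→labiovelar), same voicing; total 2. Next closest is /g/ at distance 5.

w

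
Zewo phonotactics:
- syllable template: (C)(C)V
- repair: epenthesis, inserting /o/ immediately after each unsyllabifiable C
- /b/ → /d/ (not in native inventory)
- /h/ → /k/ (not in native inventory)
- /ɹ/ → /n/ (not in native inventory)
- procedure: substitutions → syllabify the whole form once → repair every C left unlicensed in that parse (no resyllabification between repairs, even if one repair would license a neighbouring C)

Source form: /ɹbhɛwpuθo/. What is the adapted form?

nodkɛwpuθo

Substitution: /ɹ/ → /n/, /b/ → /d/, /h/ → /k/, giving /ndkɛwpuθo/.
The consonants /n/ cannot be parsed into a legal (C)(C)V syllable (no codas are permitted; onsets may contain at most 2 consonants).
Epenthesis after each stranded consonant: /n/ → /no/.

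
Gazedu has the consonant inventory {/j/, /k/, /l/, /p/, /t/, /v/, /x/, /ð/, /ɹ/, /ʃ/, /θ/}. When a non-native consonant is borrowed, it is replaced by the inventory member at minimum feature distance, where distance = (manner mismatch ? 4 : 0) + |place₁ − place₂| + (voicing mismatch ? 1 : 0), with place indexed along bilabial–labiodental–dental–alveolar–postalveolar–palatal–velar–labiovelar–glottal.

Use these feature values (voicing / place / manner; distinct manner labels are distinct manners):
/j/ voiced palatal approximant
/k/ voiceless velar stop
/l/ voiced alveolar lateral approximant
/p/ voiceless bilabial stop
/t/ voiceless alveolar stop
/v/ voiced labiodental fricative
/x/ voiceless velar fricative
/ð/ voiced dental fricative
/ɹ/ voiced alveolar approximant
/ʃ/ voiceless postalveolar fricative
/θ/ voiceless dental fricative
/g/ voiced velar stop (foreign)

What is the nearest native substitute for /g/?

k

/k/ is closest: same manner (stop), place distance 0 (velar→velar), voicing differs (+1); total 1. Next closest is /t/ at distance 4.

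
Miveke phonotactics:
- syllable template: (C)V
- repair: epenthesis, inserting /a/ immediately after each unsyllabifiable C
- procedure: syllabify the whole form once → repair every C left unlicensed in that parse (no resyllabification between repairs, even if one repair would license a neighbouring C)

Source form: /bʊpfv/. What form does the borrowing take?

bʊpafava

Under (C)V, the unsyllabifiable consonants are /p/, /f/, /v/ (no codas are permitted; onsets are limited to one consonant).
Each unlicensed consonant becomes the onset of a new syllable: /p/ → /pa/, /f/ → /fa/, /v/ → /va/.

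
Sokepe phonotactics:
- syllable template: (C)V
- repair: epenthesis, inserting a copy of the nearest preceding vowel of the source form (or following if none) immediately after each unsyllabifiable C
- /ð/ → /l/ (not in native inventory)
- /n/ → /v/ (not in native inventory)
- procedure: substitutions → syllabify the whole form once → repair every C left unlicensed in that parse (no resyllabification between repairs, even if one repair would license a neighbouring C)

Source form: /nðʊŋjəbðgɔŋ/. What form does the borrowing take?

Substitution: /n/ → /v/, /ð/ → /l/, giving /vlʊŋjəblgɔŋ/.
Under (C)V, the unsyllabifiable consonants are /v/, /ŋ/, /b/, /l/, /ŋ/ (no codas are permitted; onsets are limited to one consonant).
Epenthesis after each stranded consonant: /v/ → /vʊ/, /ŋ/ → /ŋʊ/, /b/ → /bə/, /l/ → /lə/, /ŋ/ → /ŋɔ/.

vʊlʊŋʊjəbələgɔŋɔ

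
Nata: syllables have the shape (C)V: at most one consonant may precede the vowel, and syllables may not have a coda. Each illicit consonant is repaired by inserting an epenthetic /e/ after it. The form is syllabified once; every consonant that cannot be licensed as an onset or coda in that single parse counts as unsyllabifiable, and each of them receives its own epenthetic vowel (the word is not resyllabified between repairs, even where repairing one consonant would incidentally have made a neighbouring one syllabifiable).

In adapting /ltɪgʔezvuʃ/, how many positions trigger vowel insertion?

4

The unsyllabifiable consonants are /l/, /g/, /z/, /ʃ/; each receives one epenthetic vowel.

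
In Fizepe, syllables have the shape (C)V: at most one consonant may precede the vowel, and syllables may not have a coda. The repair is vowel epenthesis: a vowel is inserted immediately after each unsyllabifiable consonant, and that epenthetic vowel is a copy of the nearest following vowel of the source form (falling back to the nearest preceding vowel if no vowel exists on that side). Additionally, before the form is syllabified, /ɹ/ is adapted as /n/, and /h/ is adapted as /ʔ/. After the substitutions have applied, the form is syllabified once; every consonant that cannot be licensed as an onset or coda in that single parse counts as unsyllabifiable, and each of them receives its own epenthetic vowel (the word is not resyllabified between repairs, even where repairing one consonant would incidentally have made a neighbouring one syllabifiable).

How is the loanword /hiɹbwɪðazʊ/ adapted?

ʔinɪbɪwɪðazʊ

Substitution: /h/ → /ʔ/, /ɹ/ → /n/, giving /ʔinbwɪðazʊ/.
Under (C)V, the unsyllabifiable consonants are /n/, /b/ (no codas are permitted; onsets are limited to one consonant).
Each unlicensed consonant becomes the onset of a new syllable: /n/ → /nɪ/, /b/ → /bɪ/.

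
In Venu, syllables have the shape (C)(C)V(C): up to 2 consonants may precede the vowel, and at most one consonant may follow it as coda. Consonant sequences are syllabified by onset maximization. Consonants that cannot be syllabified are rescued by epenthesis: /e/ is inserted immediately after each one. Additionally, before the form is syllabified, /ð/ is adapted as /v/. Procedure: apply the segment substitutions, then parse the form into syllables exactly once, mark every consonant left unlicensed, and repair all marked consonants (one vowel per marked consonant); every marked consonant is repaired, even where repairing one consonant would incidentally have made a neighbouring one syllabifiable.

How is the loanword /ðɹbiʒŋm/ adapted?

veɹbiʒŋeme

Substitution: /ð/ → /v/, giving /vɹbiʒŋm/.
Syllabifying with onset maximization leaves /v/, /ŋ/, /m/ stranded (at most one coda consonant is licensed; onsets may contain at most 2 consonants).
Each unlicensed consonant becomes the onset of a new syllable: /v/ → /ve/, /ŋ/ → /ŋe/, /m/ → /me/.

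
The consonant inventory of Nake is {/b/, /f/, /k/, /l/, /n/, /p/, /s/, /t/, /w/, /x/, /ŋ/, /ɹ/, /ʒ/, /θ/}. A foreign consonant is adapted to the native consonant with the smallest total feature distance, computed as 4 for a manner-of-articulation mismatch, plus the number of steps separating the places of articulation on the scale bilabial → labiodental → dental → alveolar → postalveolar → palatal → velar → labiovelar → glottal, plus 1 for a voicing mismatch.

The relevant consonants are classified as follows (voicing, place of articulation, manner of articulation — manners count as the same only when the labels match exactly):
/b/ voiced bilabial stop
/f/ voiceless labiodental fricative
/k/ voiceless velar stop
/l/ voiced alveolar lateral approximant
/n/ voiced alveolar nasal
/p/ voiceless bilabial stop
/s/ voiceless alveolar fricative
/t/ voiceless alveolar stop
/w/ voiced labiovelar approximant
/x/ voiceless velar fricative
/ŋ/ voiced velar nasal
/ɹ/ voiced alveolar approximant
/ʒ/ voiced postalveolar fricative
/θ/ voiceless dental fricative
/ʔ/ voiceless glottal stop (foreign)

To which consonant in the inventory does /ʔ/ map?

/k/ is closest: same manner (stop), place distance 2 (glottal→velar), same voicing; total 2. Next closest is /t/ at distance 5.

k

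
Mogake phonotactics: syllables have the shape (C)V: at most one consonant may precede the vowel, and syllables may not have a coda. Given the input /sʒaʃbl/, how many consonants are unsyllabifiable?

The consonants /s/, /ʃ/, /b/, /l/ cannot be parsed into a legal (C)V syllable (no codas are permitted; onsets are limited to one consonant).

4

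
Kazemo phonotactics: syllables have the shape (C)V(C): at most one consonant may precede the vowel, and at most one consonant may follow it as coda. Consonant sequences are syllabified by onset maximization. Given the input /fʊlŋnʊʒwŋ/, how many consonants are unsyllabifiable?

3

Under (C)V(C), the unsyllabifiable consonants are /ŋ/, /w/, /ŋ/ (at most one coda consonant is licensed; onsets are limited to one consonant).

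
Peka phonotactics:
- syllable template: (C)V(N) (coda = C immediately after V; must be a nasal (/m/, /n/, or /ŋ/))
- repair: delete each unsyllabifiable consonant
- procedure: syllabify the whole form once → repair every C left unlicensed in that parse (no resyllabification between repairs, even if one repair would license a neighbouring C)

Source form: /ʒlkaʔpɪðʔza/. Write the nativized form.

The consonants /ʒ/, /l/, /ʔ/, /ð/, /ʔ/ cannot be parsed into a legal (C)V(N) syllable (only a nasal (/m/, /n/, or /ŋ/) is licensed in coda position; onsets are limited to one consonant).
Deleting the stranded consonants removes /ʒ/, /l/, /ʔ/, /ð/, /ʔ/.

kapɪza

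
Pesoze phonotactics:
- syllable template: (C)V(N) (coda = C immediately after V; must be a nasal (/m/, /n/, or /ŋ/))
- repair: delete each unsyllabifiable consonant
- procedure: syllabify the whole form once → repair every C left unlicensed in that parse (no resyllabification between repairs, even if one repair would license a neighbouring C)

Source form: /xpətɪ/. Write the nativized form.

Syllabifying with onset maximization leaves /x/ stranded (only a nasal (/m/, /n/, or /ŋ/) is licensed in coda position; onsets are limited to one consonant).
Deleting the stranded consonants removes /x/.

pətɪ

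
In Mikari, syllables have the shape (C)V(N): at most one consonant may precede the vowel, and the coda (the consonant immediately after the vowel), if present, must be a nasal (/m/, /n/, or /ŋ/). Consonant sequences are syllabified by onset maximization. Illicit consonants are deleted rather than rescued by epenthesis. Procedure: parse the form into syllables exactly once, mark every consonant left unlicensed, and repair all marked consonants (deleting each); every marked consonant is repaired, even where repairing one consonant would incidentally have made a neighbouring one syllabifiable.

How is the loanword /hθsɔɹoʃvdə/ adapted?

Syllabifying with onset maximization leaves /h/, /θ/, /ʃ/, /v/ stranded (only a nasal (/m/, /n/, or /ŋ/) is licensed in coda position; onsets are limited to one consonant).
Each unlicensed consonant is deleted: /h/, /θ/, /ʃ/, /v/.

sɔɹodə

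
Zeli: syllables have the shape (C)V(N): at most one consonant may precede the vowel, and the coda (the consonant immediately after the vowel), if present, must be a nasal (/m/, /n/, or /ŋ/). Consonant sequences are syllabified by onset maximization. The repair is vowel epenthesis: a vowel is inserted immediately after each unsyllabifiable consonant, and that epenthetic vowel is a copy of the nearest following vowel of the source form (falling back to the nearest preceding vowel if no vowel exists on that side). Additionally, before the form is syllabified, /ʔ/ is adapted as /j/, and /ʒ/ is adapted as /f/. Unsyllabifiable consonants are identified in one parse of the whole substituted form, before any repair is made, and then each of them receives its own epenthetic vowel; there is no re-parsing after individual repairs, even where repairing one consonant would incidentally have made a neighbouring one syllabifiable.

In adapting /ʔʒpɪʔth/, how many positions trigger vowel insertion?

After substitution the input is /jfpɪjth/.
The unsyllabifiable consonants are /j/, /f/, /j/, /t/, /h/; each receives one epenthetic vowel.

5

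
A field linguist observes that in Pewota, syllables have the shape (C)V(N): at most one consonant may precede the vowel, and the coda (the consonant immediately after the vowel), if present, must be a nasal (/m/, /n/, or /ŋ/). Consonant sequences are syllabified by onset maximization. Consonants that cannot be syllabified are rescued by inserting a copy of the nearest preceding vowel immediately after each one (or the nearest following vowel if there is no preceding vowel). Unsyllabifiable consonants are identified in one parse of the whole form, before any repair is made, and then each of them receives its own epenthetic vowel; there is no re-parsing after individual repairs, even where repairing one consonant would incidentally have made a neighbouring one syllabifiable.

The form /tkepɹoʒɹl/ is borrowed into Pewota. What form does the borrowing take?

Under (C)V(N), the unsyllabifiable consonants are /t/, /p/, /ʒ/, /ɹ/, /l/ (only a nasal (/m/, /n/, or /ŋ/) is licensed in coda position; onsets are limited to one consonant).
Inserting the epenthetic vowel yields /t/ → /te/, /p/ → /pe/, /ʒ/ → /ʒo/, /ɹ/ → /ɹo/, /l/ → /lo/.

tekepeɹoʒoɹolo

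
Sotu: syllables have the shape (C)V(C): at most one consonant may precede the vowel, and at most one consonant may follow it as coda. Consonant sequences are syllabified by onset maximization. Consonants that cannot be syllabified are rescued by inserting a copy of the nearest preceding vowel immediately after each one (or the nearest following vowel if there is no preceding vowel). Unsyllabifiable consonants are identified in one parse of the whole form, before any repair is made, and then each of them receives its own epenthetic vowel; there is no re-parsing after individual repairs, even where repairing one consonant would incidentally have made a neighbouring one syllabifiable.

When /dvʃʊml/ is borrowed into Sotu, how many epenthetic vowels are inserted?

3

The unsyllabifiable consonants are /d/, /v/, /l/; each receives one epenthetic vowel.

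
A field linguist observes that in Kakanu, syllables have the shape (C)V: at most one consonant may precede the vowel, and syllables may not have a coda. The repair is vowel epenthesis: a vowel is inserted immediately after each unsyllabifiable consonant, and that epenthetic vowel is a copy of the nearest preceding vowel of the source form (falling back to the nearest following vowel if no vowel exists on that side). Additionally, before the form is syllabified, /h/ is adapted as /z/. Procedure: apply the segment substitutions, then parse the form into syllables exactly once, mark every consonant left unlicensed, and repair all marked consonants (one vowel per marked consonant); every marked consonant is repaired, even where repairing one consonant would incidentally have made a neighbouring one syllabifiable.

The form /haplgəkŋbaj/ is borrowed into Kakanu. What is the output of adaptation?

Substitution: /h/ → /z/, giving /zaplgəkŋbaj/.
The consonants /p/, /l/, /k/, /ŋ/, /j/ cannot be parsed into a legal (C)V syllable (no codas are permitted; onsets are limited to one consonant).
Each unlicensed consonant becomes the onset of a new syllable: /p/ → /pa/, /l/ → /la/, /k/ → /kə/, /ŋ/ → /ŋə/, /j/ → /ja/.

zapalagəkəŋəbaja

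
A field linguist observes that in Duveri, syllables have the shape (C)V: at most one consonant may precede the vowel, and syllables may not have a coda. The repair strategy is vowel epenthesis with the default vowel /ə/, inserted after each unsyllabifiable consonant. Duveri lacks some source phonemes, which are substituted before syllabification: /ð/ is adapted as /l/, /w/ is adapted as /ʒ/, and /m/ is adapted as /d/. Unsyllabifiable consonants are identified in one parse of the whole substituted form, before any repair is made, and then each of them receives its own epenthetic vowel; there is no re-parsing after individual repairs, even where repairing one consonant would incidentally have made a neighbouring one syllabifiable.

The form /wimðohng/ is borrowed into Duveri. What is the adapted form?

Substitution: /w/ → /ʒ/, /m/ → /d/, /ð/ → /l/, giving /ʒidlohng/.
Syllabifying with onset maximization leaves /d/, /h/, /n/, /g/ stranded (no codas are permitted; onsets are limited to one consonant).
Epenthesis after each stranded consonant: /d/ → /də/, /h/ → /hə/, /n/ → /nə/, /g/ → /gə/.

ʒidəlohənəgə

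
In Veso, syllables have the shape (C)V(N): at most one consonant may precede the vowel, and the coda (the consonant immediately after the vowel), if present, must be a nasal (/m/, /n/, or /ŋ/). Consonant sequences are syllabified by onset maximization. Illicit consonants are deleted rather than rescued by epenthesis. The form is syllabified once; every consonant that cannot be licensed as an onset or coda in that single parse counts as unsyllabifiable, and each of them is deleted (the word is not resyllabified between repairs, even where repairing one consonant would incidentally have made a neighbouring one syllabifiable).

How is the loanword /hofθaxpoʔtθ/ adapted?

hoθapo

Syllabifying with onset maximization leaves /f/, /x/, /ʔ/, /t/, /θ/ stranded (only a nasal (/m/, /n/, or /ŋ/) is licensed in coda position; onsets are limited to one consonant).
Each unlicensed consonant is deleted: /f/, /x/, /ʔ/, /t/, /θ/.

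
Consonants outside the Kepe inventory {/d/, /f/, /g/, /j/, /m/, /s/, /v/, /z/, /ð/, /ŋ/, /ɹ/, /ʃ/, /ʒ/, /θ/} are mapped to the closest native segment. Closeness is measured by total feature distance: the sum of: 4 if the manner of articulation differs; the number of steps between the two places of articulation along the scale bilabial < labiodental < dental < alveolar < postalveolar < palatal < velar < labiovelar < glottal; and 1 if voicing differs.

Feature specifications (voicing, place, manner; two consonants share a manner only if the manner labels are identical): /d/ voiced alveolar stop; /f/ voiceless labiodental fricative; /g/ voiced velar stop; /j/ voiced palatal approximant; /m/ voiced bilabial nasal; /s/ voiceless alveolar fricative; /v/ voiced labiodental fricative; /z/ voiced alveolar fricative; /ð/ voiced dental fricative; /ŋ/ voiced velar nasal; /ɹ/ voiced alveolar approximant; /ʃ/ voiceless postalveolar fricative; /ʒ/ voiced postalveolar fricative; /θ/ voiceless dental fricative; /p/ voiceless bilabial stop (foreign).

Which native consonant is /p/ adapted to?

d

/d/ is closest: same manner (stop), place distance 3 (bilabial→alveolar), voicing differs (+1); total 4. Next closest is /f/ at distance 5.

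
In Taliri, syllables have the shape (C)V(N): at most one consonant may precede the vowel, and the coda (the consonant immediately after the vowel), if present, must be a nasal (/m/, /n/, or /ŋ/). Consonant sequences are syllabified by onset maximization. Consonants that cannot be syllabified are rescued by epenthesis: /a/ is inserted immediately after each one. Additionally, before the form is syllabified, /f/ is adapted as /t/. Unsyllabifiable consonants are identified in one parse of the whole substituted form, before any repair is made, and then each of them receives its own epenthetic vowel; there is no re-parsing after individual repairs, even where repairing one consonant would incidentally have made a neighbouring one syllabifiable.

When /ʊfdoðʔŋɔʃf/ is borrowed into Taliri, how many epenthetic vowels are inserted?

After substitution the input is /ʊtdoðʔŋɔʃt/.
The unsyllabifiable consonants are /t/, /ð/, /ʔ/, /ʃ/, /t/; each receives one epenthetic vowel.

5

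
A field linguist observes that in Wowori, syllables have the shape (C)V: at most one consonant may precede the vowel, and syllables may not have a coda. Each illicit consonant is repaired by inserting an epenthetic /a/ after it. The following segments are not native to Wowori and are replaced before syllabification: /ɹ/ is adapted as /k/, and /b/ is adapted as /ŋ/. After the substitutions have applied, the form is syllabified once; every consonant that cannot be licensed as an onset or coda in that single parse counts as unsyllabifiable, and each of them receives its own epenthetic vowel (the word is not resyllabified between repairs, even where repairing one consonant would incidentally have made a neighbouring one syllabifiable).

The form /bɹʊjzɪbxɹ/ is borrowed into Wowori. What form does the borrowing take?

ŋakʊjazɪŋaxaka

Substitution: /b/ → /ŋ/, /ɹ/ → /k/, giving /ŋkʊjzɪŋxk/.
Under (C)V, the unsyllabifiable consonants are /ŋ/, /j/, /ŋ/, /x/, /k/ (no codas are permitted; onsets are limited to one consonant).
Each unlicensed consonant becomes the onset of a new syllable: /ŋ/ → /ŋa/, /j/ → /ja/, /ŋ/ → /ŋa/, /x/ → /xa/, /k/ → /ka/.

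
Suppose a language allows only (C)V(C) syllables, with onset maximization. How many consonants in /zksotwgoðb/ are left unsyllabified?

Syllabifying with onset maximization leaves /z/, /k/, /w/, /b/ stranded (at most one coda consonant is licensed; onsets are limited to one consonant).

4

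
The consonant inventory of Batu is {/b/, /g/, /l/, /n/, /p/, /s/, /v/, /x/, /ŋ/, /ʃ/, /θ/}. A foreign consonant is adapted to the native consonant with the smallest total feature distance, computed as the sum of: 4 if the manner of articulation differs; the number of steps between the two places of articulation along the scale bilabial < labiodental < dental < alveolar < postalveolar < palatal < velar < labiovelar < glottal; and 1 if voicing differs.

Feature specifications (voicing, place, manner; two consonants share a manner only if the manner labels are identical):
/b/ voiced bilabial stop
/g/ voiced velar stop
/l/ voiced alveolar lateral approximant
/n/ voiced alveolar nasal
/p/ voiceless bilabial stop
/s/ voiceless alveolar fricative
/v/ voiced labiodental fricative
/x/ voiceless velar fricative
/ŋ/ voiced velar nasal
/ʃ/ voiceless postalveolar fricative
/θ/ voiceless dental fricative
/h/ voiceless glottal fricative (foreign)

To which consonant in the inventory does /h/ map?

x

/x/ is closest: same manner (fricative), place distance 2 (glottal→velar), same voicing; total 2. Next closest is /ʃ/ at distance 4.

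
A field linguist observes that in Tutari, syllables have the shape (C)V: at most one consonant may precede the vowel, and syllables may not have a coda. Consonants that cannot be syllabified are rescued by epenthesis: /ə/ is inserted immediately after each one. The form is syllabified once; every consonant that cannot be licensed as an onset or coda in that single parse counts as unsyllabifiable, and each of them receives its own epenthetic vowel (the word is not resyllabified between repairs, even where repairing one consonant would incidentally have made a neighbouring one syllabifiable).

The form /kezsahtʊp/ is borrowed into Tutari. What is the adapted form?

Under (C)V, the unsyllabifiable consonants are /z/, /h/, /p/ (no codas are permitted; onsets are limited to one consonant).
Inserting the epenthetic vowel yields /z/ → /zə/, /h/ → /hə/, /p/ → /pə/.

kezəsahətʊpə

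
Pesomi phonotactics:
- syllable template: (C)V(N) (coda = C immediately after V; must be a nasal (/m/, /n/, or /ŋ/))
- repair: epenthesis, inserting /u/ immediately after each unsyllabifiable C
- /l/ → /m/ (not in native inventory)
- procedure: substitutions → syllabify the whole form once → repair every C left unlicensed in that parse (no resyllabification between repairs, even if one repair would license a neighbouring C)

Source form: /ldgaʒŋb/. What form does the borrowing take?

Substitution: /l/ → /m/, giving /mdgaʒŋb/.
Under (C)V(N), the unsyllabifiable consonants are /m/, /d/, /ʒ/, /ŋ/, /b/ (only a nasal (/m/, /n/, or /ŋ/) is licensed in coda position; onsets are limited to one consonant).
Inserting the epenthetic vowel yields /m/ → /mu/, /d/ → /du/, /ʒ/ → /ʒu/, /ŋ/ → /ŋu/, /b/ → /bu/.

mudugaʒuŋubu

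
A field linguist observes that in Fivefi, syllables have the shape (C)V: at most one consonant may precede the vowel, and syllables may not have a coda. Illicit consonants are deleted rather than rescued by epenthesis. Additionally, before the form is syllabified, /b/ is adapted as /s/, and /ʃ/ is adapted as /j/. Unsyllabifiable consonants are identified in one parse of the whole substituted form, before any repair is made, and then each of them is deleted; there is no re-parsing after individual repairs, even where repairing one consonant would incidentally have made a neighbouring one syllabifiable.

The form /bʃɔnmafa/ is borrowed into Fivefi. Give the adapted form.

Substitution: /b/ → /s/, /ʃ/ → /j/, giving /sjɔnmafa/.
Under (C)V, the unsyllabifiable consonants are /s/, /n/ (no codas are permitted; onsets are limited to one consonant).
Each unlicensed consonant is deleted: /s/, /n/.

jɔmafa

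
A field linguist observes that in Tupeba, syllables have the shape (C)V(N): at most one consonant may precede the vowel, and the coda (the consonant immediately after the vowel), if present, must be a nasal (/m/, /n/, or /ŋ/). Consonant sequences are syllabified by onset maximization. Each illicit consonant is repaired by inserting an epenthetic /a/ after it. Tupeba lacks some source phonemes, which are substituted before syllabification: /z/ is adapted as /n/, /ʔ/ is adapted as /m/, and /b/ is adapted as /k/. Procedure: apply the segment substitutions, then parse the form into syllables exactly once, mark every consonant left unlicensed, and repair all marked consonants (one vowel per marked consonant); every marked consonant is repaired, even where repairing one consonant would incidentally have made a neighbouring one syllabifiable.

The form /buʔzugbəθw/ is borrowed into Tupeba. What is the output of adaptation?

Substitution: /b/ → /k/, /ʔ/ → /m/, /z/ → /n/, giving /kumnugkəθw/.
The consonants /g/, /θ/, /w/ cannot be parsed into a legal (C)V(N) syllable (only a nasal (/m/, /n/, or /ŋ/) is licensed in coda position; onsets are limited to one consonant).
Each unlicensed consonant becomes the onset of a new syllable: /g/ → /ga/, /θ/ → /θa/, /w/ → /wa/.

kumnugakəθawa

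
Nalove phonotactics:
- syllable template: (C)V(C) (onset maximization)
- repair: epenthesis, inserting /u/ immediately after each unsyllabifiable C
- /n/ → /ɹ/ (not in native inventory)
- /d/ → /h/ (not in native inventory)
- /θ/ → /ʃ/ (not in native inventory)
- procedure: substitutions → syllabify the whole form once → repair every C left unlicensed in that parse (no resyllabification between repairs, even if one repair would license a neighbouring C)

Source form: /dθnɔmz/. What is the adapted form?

Substitution: /d/ → /h/, /θ/ → /ʃ/, /n/ → /ɹ/, giving /hʃɹɔmz/.
Under (C)V(C), the unsyllabifiable consonants are /h/, /ʃ/, /z/ (at most one coda consonant is licensed; onsets are limited to one consonant).
Each unlicensed consonant becomes the onset of a new syllable: /h/ → /hu/, /ʃ/ → /ʃu/, /z/ → /zu/.

huʃuɹɔmzu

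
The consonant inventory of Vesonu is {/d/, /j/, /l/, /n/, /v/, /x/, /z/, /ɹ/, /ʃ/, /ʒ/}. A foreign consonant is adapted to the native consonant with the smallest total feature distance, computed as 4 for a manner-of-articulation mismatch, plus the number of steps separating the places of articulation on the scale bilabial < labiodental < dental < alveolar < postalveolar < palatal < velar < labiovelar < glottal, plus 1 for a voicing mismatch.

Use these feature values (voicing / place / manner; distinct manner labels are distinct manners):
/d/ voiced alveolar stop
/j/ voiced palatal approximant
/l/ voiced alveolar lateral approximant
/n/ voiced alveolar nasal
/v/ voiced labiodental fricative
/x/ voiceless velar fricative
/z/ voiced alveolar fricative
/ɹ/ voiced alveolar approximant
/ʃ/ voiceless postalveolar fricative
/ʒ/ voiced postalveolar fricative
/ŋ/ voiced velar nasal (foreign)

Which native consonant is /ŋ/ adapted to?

/n/ is closest: same manner (nasal), place distance 3 (velar→alveolar), same voicing; total 3. Next closest is /j/ at distance 5.

n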